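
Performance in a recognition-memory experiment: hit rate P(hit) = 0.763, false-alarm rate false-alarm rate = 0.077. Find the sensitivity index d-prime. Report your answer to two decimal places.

d-prime = 2.14

z(H) = 0.716
z(FA) = -1.426
d' = z(H) − z(FA) = 0.716 − (-1.426) = 2.142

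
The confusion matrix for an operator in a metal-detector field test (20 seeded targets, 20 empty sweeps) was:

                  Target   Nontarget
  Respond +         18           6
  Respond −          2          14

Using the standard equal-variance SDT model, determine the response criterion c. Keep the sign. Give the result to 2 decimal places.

c = -0.38

H = 18/20 = 0.9000
FA = 6/20 = 0.3000
Φ⁻¹(H) = Φ⁻¹(0.9000) = 1.282
Φ⁻¹(FA) = Φ⁻¹(0.3000) = -0.524
c = −½·[z(H) + z(FA)] = −0.5 × (1.282 + (-0.524)) = -0.379
c < 0: the operator has a liberal response bias.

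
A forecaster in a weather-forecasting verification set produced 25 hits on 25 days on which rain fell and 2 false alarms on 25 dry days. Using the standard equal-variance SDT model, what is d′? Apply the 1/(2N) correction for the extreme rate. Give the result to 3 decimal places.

d′ = 3.459

The hit rate is 25/25 = 1, so apply the 1/(2N) correction: H → 1 − 1/(2·25) = 0.98000.
z(H) = z(0.98000) = 2.0537
z(FA) = z(0.08000) = -1.4051
d' = 2.0537 − (-1.4051) = 3.4588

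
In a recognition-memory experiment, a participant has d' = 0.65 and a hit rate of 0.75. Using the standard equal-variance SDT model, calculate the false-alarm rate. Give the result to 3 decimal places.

false-alarm rate = 0.510

z(hit rate) = z(0.75) = 0.6745
z(FA) = z(H) − d' = 0.6745 − 0.65 = 0.0245
false-alarm rate = Φ(0.0245) = 0.5098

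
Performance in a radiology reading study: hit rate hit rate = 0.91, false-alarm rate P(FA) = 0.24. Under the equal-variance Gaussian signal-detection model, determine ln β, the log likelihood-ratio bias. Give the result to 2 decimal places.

z(H) = z(0.91) = 1.341
z(FA) = z(0.24) = -0.706
ln β = −½·[z(H)² − z(FA)²] = −0.5 × (1.798 − 0.498) = -0.650

ln β = -0.65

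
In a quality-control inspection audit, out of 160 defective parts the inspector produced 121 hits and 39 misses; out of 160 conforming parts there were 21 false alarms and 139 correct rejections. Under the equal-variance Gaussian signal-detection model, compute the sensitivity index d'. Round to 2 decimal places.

d' = 1.81

H = 121/160 = 0.7562
FA = 21/160 = 0.1313
z(H) = z(0.7562) = 0.694
z(FA) = z(0.1313) = -1.120
d' = z(H) − z(FA) = 0.694 − (-1.120) = 1.814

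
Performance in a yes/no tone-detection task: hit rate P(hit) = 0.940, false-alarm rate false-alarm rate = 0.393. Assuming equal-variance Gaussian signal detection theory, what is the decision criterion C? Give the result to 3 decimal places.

C = -0.642

z(H) = z(0.940) = 1.5548
z(FA) = z(0.393) = -0.2715
c = −½·[z(H) + z(FA)] = −0.5 × (1.5548 + (-0.2715)) = -0.64165
c < 0: the listener has a liberal response bias.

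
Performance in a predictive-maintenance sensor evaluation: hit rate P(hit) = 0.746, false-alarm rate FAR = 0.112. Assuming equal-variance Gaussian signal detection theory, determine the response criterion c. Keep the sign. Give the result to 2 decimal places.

c = 0.28

z(H) = 0.662
z(FA) = -1.216
c = −½·[z(H) + z(FA)] = −0.5 × (0.662 + (-1.216)) = 0.277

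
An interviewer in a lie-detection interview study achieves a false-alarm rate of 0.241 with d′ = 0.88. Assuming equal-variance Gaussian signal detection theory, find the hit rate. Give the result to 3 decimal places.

z(false-alarm rate) = z(0.241) = -0.7031
z(H) = z(FA) + d' = -0.7031 + 0.88 = 0.1769
hit rate = Φ(0.1769) = 0.5702

hit rate = 0.570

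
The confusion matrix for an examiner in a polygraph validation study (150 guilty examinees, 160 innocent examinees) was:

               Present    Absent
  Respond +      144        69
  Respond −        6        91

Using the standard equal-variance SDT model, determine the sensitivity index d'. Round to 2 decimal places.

H = 144/150 = 0.9600
FA = 69/160 = 0.4313
Φ⁻¹(H) = 1.751
Φ⁻¹(FA) = -0.173
d' = z(H) − z(FA) = 1.751 − (-0.173) = 1.924

d' = 1.92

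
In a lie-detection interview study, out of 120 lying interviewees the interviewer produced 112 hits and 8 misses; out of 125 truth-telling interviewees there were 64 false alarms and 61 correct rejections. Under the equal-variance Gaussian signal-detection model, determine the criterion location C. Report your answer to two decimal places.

H = 112/120 = 0.9333
FA = 64/125 = 0.5120
z(H) = z(0.9333) = 1.501
z(FA) = z(0.5120) = 0.030
c = −½·[z(H) + z(FA)] = −0.5 × (1.501 + 0.030) = -0.7655
c < 0: the interviewer has a liberal response bias.

C = -0.77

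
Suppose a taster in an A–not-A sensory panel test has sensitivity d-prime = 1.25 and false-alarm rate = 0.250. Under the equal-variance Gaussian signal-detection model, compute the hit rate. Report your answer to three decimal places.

z(false-alarm rate) = z(0.250) = -0.6745
z(H) = z(FA) + d' = -0.6745 + 1.25 = 0.5755
hit rate = Φ(0.5755) = 0.7175

hit rate = 0.718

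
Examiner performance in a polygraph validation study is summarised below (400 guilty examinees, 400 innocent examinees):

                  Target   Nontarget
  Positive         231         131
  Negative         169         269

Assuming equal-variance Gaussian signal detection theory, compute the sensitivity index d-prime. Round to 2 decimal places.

H = 231/400 = 0.5775
FA = 131/400 = 0.3275
Φ⁻¹(H) = Φ⁻¹(0.5775) = 0.196
Φ⁻¹(FA) = Φ⁻¹(0.3275) = -0.447
d' = z(H) − z(FA) = 0.196 − (-0.447) = 0.643

d-prime = 0.64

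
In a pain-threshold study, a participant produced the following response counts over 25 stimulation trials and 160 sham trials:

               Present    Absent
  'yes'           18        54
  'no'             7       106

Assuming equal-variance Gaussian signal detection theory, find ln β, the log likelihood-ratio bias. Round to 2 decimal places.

ln β = -0.08

H = 18/25 = 0.7200
FA = 54/160 = 0.3375
z(0.7200) = 0.583, z(0.3375) = -0.419
ln β = −½·[z(H)² − z(FA)²] = −0.5 × (0.340 − 0.176) = -0.082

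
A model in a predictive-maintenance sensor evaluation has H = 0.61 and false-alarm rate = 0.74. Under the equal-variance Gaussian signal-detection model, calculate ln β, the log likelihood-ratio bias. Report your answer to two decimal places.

ln β = 0.17

z(H) = z(0.61) = 0.279
z(FA) = z(0.74) = 0.643
ln β = −½·[z(H)² − z(FA)²] = −0.5 × (0.078 − 0.413) = 0.1675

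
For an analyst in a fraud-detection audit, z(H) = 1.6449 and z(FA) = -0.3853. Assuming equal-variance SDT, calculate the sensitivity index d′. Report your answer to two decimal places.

d' = z(H) − z(FA) = 1.6449 − (-0.3853) = 2.0302

d′ = 2.03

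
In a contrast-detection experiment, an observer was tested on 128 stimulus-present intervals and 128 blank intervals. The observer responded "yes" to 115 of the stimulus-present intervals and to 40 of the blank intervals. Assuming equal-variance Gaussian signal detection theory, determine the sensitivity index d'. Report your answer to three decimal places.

d' = 1.761

H = 115/128 = 0.8984
FA = 40/128 = 0.3125
z(H) = z(0.8984) = 1.2725
z(FA) = z(0.3125) = -0.4888
d' = z(H) − z(FA) = 1.2725 − (-0.4888) = 1.7613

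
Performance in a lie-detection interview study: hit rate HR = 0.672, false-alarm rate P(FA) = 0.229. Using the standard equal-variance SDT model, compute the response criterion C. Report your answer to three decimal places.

z(H) = z(0.672) = 0.4454
z(FA) = z(0.229) = -0.7421
c = −½·[z(H) + z(FA)] = −0.5 × (0.4454 + (-0.7421)) = 0.14835
c > 0: the interviewer has a conservative response bias.

C = 0.148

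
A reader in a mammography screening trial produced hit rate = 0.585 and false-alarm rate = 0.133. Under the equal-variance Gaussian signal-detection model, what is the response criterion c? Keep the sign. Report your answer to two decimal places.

c = 0.45

Φ⁻¹(0.585) = 0.2147, Φ⁻¹(0.133) = -1.1123
c = −½·[z(H) + z(FA)] = −0.5 × (0.2147 + (-1.1123)) = 0.4488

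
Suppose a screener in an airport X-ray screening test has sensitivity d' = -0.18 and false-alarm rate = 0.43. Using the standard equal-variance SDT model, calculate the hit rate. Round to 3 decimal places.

z(false-alarm rate) = z(0.43) = -0.1764
z(H) = z(FA) + d' = -0.1764 + (-0.18) = -0.3564
hit rate = Φ(-0.3564) = 0.3608

hit rate = 0.361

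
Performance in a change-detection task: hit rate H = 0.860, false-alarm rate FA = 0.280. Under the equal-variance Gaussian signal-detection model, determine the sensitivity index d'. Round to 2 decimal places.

d' = 1.66

Φ⁻¹(H) = 1.080
Φ⁻¹(FA) = -0.583
d' = z(H) − z(FA) = 1.080 − (-0.583) = 1.663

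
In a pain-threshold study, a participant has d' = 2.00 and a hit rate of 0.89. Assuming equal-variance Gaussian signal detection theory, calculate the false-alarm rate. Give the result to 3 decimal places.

z(hit rate) = z(0.89) = 1.2265
z(FA) = z(H) − d' = 1.2265 − 2.00 = -0.7735
false-alarm rate = Φ(-0.7735) = 0.2196

false-alarm rate = 0.220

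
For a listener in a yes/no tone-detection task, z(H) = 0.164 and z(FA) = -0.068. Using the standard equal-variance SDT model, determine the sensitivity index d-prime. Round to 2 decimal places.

d-prime = 0.23

d' = z(H) − z(FA) = 0.164 − (-0.068) = 0.232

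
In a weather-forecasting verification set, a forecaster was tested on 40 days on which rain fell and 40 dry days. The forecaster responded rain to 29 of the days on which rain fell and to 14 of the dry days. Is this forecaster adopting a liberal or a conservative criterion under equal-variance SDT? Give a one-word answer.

liberal

z(H) = 0.598, z(FA) = -0.385
c = −½·(z(H) + z(FA)) = -0.1065
c < 0 → liberal criterion (biased toward responding “yes”).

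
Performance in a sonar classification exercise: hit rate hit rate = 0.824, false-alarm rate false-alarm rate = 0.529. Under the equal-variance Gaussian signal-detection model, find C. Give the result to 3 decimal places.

C = -0.502

z(H) = 0.9307
z(FA) = 0.0728
c = −½·[z(H) + z(FA)] = −0.5 × (0.9307 + 0.0728) = -0.50175
c < 0: the sonar operator has a liberal response bias.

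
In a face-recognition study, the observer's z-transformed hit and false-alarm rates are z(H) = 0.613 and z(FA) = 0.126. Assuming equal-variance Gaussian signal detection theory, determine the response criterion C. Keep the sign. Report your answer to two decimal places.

c = −½·[z(H) + z(FA)] = −½·(0.613 + 0.126) = -0.3695
c < 0: the observer has a liberal response bias.

C = -0.37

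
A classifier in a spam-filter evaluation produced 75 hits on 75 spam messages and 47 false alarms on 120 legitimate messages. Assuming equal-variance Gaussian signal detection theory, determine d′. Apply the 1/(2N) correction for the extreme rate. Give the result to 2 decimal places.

d′ = 2.75

The hit rate is 75/75 = 1, so apply the 1/(2N) correction: H → 1 − 1/(2·75) = 0.99333.
z(H) = z(0.99333) = 2.475
z(FA) = z(0.39167) = -0.275
d' = 2.475 − (-0.275) = 2.750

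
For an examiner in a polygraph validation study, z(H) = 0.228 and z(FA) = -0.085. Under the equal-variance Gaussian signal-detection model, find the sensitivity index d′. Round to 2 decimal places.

d' = z(H) − z(FA) = 0.228 − (-0.085) = 0.313

d′ = 0.31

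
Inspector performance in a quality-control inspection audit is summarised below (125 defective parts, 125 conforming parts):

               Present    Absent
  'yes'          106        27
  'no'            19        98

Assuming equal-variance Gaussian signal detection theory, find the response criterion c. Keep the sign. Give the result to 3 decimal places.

c = -0.121

H = 106/125 = 0.8480
FA = 27/125 = 0.2160
z(H) = 1.0279
z(FA) = -0.7858
c = −½·[z(H) + z(FA)] = −0.5 × (1.0279 + (-0.7858)) = -0.12105
c < 0: the inspector has a liberal response bias.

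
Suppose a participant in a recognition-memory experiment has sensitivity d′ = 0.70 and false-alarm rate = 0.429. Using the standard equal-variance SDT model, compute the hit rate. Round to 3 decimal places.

hit rate = 0.699

z(false-alarm rate) = z(0.429) = -0.1789
z(H) = z(FA) + d' = -0.1789 + 0.70 = 0.5211
hit rate = Φ(0.5211) = 0.6989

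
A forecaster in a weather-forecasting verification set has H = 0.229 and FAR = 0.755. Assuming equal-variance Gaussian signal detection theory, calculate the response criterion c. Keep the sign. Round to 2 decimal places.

c = 0.03

z(H) = z(0.229) = -0.742
z(FA) = z(0.755) = 0.690
c = −½·[z(H) + z(FA)] = −0.5 × (-0.742 + 0.690) = 0.026
c > 0: the forecaster has a conservative response bias.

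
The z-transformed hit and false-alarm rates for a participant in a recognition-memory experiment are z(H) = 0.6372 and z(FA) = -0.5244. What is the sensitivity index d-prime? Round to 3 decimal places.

d' = z(H) − z(FA) = 0.6372 − (-0.5244) = 1.1616

d-prime = 1.162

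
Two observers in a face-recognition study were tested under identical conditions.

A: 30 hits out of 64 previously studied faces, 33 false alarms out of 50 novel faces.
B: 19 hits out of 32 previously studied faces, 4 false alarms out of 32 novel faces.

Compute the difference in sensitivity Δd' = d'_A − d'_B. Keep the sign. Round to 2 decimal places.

Δd' = -1.88

A: z(0.4688) = -0.078, z(0.6600) = 0.412, d' = -0.490
B: z(0.5938) = 0.237, z(0.1250) = -1.150, d' = 1.387
Δd' = d'_A − d'_B = -0.490 − 1.387 = -1.877
B has the higher sensitivity.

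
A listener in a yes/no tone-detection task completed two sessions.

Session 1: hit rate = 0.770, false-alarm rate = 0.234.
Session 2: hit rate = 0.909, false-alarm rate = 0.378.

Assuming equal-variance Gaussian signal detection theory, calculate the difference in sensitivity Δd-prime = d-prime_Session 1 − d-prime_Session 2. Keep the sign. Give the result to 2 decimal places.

Δd-prime = -0.18

Session 1: z(0.770) = 0.739, z(0.234) = -0.726, d' = 1.465
Session 2: z(0.909) = 1.335, z(0.378) = -0.311, d' = 1.646
Δd' = d'_Session 1 − d'_Session 2 = 1.465 − 1.646 = -0.181
Session 2 has the higher sensitivity.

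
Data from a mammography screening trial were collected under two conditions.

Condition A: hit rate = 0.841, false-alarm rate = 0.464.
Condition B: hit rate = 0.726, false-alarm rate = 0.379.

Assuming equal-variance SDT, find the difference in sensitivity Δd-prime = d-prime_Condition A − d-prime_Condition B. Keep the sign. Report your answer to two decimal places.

Condition A: z(0.841) = 0.999, z(0.464) = -0.090, d' = 1.089
Condition B: z(0.726) = 0.601, z(0.379) = -0.308, d' = 0.909
Δd' = d'_Condition A − d'_Condition B = 1.089 − 0.909 = 0.180
Condition A has the higher sensitivity.

Δd-prime = 0.18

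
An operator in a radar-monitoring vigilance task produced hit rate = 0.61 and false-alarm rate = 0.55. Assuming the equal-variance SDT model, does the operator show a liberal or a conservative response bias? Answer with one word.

z(H) = 0.279, z(FA) = 0.126
c = −½·(z(H) + z(FA)) = -0.2025
c < 0 → liberal criterion (biased toward responding “yes”).

liberal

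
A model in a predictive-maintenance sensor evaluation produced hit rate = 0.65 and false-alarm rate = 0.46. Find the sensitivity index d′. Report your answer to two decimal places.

z(0.65) = 0.3853, z(0.46) = -0.1004
d' = z(H) − z(FA) = 0.3853 − (-0.1004) = 0.4857

d′ = 0.49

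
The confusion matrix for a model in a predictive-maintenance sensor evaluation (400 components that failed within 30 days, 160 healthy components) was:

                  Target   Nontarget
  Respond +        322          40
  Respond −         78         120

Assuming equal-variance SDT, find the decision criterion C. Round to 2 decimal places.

C = -0.09

H = 322/400 = 0.8050
FA = 40/160 = 0.2500
Φ⁻¹(0.8050) = 0.860, Φ⁻¹(0.2500) = -0.674
c = −½·[z(H) + z(FA)] = −0.5 × (0.860 + (-0.674)) = -0.093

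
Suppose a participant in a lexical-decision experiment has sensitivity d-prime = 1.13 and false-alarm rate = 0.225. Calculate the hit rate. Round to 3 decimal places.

hit rate = 0.646

z(false-alarm rate) = z(0.225) = -0.7554
z(H) = z(FA) + d' = -0.7554 + 1.13 = 0.3746
hit rate = Φ(0.3746) = 0.6460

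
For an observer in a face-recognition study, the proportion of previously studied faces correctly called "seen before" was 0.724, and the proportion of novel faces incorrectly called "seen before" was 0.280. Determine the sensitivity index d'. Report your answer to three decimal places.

z(0.724) = 0.5948, z(0.280) = -0.5828
d' = z(H) − z(FA) = 0.5948 − (-0.5828) = 1.1776

d' = 1.178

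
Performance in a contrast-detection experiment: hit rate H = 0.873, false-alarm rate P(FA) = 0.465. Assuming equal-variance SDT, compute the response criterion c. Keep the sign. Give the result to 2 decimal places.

c = -0.53

z(H) = z(0.873) = 1.1407
z(FA) = z(0.465) = -0.0878
c = −½·[z(H) + z(FA)] = −0.5 × (1.1407 + (-0.0878)) = -0.52645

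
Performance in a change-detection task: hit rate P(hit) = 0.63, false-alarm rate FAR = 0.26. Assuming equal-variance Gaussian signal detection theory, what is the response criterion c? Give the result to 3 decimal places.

z(H) = 0.3319
z(FA) = -0.6433
c = −½·[z(H) + z(FA)] = −0.5 × (0.3319 + (-0.6433)) = 0.1557

c = 0.156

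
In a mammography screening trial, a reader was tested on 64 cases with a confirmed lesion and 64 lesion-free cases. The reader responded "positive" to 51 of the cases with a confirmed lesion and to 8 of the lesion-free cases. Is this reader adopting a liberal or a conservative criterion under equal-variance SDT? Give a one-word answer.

conservative

z(H) = 0.831, z(FA) = -1.150
c = −½·(z(H) + z(FA)) = 0.1595
c > 0 → conservative criterion (biased toward responding “no”).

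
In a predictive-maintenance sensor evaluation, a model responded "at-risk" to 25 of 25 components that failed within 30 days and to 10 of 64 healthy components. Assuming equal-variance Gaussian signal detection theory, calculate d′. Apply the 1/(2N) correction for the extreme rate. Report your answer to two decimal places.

The hit rate is 25/25 = 1, so apply the 1/(2N) correction: H → 1 − 1/(2·25) = 0.98000.
z(H) = z(0.98000) = 2.054
z(FA) = z(0.15625) = -1.010
d' = 2.054 − (-1.010) = 3.064

d′ = 3.06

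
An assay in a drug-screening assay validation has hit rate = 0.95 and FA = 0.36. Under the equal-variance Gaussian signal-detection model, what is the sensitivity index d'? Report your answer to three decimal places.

d' = 2.003

Φ⁻¹(H) = 1.6449
Φ⁻¹(FA) = -0.3585
d' = z(H) − z(FA) = 1.6449 − (-0.3585) = 2.0034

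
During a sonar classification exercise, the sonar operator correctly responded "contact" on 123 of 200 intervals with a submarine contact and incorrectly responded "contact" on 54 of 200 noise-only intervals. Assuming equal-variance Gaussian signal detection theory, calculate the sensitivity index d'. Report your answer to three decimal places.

d' = 0.905

H = 123/200 = 0.6150
FA = 54/200 = 0.2700
z(H) = 0.2924
z(FA) = -0.6128
d' = z(H) − z(FA) = 0.2924 − (-0.6128) = 0.9052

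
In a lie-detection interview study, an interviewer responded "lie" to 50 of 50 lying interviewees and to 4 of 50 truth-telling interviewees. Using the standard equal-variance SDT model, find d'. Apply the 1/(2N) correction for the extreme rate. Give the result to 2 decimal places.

d' = 3.73

The hit rate is 50/50 = 1, so apply the 1/(2N) correction: H → 1 − 1/(2·50) = 0.99000.
z(H) = z(0.99000) = 2.326
z(FA) = z(0.08000) = -1.405
d' = 2.326 − (-1.405) = 3.731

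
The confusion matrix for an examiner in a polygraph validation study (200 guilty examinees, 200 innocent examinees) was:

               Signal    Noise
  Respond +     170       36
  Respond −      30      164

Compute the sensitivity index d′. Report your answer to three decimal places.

d′ = 1.952

H = 170/200 = 0.8500
FA = 36/200 = 0.1800
z(H) = z(0.8500) = 1.0364
z(FA) = z(0.1800) = -0.9154
d' = z(H) − z(FA) = 1.0364 − (-0.9154) = 1.9518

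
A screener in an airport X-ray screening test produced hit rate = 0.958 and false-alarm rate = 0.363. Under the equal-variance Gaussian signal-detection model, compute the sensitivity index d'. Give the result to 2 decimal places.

d' = 2.08

Φ⁻¹(H) = 1.7279
Φ⁻¹(FA) = -0.3505
d' = z(H) − z(FA) = 1.7279 − (-0.3505) = 2.0784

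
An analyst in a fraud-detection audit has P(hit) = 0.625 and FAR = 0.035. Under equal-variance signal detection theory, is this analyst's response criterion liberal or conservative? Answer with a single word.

z(H) = 0.319, z(FA) = -1.812
c = −½·(z(H) + z(FA)) = 0.7465
c > 0 → conservative criterion (biased toward responding “no”).

conservative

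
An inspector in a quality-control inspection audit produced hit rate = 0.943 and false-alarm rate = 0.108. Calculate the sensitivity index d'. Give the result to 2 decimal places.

d' = 2.82

z(H) = z(0.943) = 1.580
z(FA) = z(0.108) = -1.237
d' = z(H) − z(FA) = 1.580 − (-1.237) = 2.817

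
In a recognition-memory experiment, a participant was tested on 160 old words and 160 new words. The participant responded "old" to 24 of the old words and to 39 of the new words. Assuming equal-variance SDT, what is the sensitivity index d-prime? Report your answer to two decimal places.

H = 24/160 = 0.1500
FA = 39/160 = 0.2437
Φ⁻¹(H) = Φ⁻¹(0.1500) = -1.036
Φ⁻¹(FA) = Φ⁻¹(0.2437) = -0.694
d' = z(H) − z(FA) = -1.036 − (-0.694) = -0.342

d-prime = -0.34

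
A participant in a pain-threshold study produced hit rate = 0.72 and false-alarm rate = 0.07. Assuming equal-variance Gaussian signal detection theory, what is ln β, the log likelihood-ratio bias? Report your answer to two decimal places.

z(H) = 0.583
z(FA) = -1.476
ln β = −½·[z(H)² − z(FA)²] = −0.5 × (0.340 − 2.179) = 0.9195

ln β = 0.92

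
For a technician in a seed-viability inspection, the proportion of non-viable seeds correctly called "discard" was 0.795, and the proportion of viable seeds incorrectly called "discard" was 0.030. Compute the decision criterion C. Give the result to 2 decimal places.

z(H) = z(0.795) = 0.8239
z(FA) = z(0.030) = -1.8808
c = −½·[z(H) + z(FA)] = −0.5 × (0.8239 + (-1.8808)) = 0.52845

C = 0.53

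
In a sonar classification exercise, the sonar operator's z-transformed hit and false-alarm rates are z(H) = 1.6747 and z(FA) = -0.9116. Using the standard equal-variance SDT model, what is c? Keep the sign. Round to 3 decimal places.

c = -0.382

c = −½·[z(H) + z(FA)] = −½·(1.6747 + (-0.9116)) = -0.38155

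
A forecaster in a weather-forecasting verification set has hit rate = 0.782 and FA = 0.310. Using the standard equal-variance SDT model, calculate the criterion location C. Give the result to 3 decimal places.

C = -0.142

Φ⁻¹(H) = Φ⁻¹(0.782) = 0.7790
Φ⁻¹(FA) = Φ⁻¹(0.310) = -0.4959
c = −½·[z(H) + z(FA)] = −0.5 × (0.7790 + (-0.4959)) = -0.14155
c < 0: the forecaster has a liberal response bias.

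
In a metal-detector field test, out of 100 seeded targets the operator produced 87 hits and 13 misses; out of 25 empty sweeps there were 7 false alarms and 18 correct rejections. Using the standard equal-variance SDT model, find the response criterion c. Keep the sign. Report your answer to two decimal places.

H = 87/100 = 0.8700
FA = 7/25 = 0.2800
z(0.8700) = 1.126, z(0.2800) = -0.583
c = −½·[z(H) + z(FA)] = −0.5 × (1.126 + (-0.583)) = -0.2715

c = -0.27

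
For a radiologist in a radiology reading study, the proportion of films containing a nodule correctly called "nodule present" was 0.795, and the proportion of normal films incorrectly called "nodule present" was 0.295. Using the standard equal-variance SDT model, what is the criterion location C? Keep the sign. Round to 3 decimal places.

C = -0.143

z(H) = z(0.795) = 0.8239
z(FA) = z(0.295) = -0.5388
c = −½·[z(H) + z(FA)] = −0.5 × (0.8239 + (-0.5388)) = -0.14255
c < 0: the radiologist has a liberal response bias.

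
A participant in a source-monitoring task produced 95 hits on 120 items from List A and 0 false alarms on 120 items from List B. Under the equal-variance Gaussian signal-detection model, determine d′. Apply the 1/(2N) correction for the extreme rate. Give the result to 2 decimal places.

d′ = 3.45

The false-alarm rate is 0/120 = 0, so apply the 1/(2N) correction: FA → 1/(2·120) = 0.00417.
z(H) = z(0.79167) = 0.812
z(FA) = z(0.00417) = -2.638
d' = 0.812 − (-2.638) = 3.450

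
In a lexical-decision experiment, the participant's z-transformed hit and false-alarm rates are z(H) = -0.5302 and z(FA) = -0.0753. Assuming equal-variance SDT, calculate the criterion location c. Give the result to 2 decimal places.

c = −½·[z(H) + z(FA)] = −½·(-0.5302 + (-0.0753)) = 0.30275
c > 0: the participant has a conservative response bias.

c = 0.30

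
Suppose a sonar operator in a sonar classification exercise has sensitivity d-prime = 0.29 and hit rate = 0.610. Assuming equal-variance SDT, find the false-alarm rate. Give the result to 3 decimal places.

z(hit rate) = z(0.610) = 0.2793
z(FA) = z(H) − d' = 0.2793 − 0.29 = -0.0107
false-alarm rate = Φ(-0.0107) = 0.4957

false-alarm rate = 0.496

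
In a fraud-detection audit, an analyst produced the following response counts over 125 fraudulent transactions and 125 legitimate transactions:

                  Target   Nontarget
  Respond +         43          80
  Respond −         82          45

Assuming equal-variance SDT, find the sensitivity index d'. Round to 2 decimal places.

H = 43/125 = 0.3440
FA = 80/125 = 0.6400
Φ⁻¹(0.3440) = -0.4016, Φ⁻¹(0.6400) = 0.3585
d' = z(H) − z(FA) = -0.4016 − 0.3585 = -0.7601

d' = -0.76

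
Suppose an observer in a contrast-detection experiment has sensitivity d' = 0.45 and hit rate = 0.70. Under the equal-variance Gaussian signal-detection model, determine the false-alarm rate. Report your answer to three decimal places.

false-alarm rate = 0.530

z(hit rate) = z(0.70) = 0.5244
z(FA) = z(H) − d' = 0.5244 − 0.45 = 0.0744
false-alarm rate = Φ(0.0744) = 0.5297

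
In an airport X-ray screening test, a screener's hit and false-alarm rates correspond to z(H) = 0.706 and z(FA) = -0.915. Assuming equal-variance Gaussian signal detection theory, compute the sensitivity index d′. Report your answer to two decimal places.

d' = z(H) − z(FA) = 0.706 − (-0.915) = 1.621

d′ = 1.62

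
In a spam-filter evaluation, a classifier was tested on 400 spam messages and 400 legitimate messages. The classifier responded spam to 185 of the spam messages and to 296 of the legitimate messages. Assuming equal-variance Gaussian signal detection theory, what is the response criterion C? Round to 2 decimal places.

C = -0.27

H = 185/400 = 0.4625
FA = 296/400 = 0.7400
z(0.4625) = -0.094, z(0.7400) = 0.643
c = −½·[z(H) + z(FA)] = −0.5 × (-0.094 + 0.643) = -0.2745
c < 0: the classifier has a liberal response bias.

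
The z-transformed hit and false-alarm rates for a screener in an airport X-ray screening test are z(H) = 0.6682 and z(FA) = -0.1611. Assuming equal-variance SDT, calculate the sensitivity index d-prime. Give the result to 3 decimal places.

d' = z(H) − z(FA) = 0.6682 − (-0.1611) = 0.8293

d-prime = 0.829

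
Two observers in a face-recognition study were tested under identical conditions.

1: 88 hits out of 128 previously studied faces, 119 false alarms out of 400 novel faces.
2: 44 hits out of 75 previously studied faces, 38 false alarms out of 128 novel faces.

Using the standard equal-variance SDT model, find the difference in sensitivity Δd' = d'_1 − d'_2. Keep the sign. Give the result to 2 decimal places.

1: z(0.6875) = 0.489, z(0.2975) = -0.532, d' = 1.021
2: z(0.5867) = 0.219, z(0.2969) = -0.533, d' = 0.752
Δd' = d'_1 − d'_2 = 1.021 − 0.752 = 0.269
1 has the higher sensitivity.

Δd' = 0.27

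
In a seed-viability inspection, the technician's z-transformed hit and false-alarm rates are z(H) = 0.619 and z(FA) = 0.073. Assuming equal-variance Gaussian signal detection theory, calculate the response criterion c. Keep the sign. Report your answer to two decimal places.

c = −½·[z(H) + z(FA)] = −½·(0.619 + 0.073) = -0.346

c = -0.35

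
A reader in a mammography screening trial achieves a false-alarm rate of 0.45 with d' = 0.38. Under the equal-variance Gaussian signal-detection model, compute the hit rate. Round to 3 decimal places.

hit rate = 0.600

z(false-alarm rate) = z(0.45) = -0.1257
z(H) = z(FA) + d' = -0.1257 + 0.38 = 0.2543
hit rate = Φ(0.2543) = 0.6004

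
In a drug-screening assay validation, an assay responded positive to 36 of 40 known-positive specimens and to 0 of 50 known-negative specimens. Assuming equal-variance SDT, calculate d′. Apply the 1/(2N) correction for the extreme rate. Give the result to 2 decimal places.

d′ = 3.61

The false-alarm rate is 0/50 = 0, so apply the 1/(2N) correction: FA → 1/(2·50) = 0.01000.
z(H) = z(0.90000) = 1.282
z(FA) = z(0.01000) = -2.326
d' = 1.282 − (-2.326) = 3.608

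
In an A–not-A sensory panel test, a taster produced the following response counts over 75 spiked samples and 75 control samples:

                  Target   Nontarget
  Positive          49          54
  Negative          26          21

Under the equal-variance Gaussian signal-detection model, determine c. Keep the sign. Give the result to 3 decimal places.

c = -0.489

H = 49/75 = 0.6533
FA = 54/75 = 0.7200
z(H) = z(0.6533) = 0.3942
z(FA) = z(0.7200) = 0.5828
c = −½·[z(H) + z(FA)] = −0.5 × (0.3942 + 0.5828) = -0.4885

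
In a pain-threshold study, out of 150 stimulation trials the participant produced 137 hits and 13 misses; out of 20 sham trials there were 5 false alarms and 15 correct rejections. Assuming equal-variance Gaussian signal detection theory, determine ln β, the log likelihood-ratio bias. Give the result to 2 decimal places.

H = 137/150 = 0.9133
FA = 5/20 = 0.2500
Φ⁻¹(H) = Φ⁻¹(0.9133) = 1.361
Φ⁻¹(FA) = Φ⁻¹(0.2500) = -0.674
ln β = −½·[z(H)² − z(FA)²] = −0.5 × (1.852 − 0.454) = -0.699

ln β = -0.70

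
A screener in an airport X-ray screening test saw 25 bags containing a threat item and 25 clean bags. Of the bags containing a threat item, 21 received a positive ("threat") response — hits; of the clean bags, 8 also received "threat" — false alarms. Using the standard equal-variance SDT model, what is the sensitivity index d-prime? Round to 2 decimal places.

H = 21/25 = 0.8400
FA = 8/25 = 0.3200
Φ⁻¹(0.8400) = 0.994, Φ⁻¹(0.3200) = -0.468
d' = z(H) − z(FA) = 0.994 − (-0.468) = 1.462

d-prime = 1.46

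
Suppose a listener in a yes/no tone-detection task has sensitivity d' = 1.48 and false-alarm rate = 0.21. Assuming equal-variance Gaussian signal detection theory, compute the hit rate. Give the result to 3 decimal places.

hit rate = 0.750

z(false-alarm rate) = z(0.21) = -0.8064
z(H) = z(FA) + d' = -0.8064 + 1.48 = 0.6736
hit rate = Φ(0.6736) = 0.7497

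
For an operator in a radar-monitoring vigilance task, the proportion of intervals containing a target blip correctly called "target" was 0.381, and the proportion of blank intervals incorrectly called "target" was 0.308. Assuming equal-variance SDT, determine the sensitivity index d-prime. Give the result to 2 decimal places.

z(H) = -0.303
z(FA) = -0.502
d' = z(H) − z(FA) = -0.303 − (-0.502) = 0.199

d-prime = 0.20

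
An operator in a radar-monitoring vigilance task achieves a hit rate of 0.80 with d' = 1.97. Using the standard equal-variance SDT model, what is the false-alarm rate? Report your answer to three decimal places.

false-alarm rate = 0.130

z(hit rate) = z(0.80) = 0.8416
z(FA) = z(H) − d' = 0.8416 − 1.97 = -1.1284
false-alarm rate = Φ(-1.1284) = 0.1296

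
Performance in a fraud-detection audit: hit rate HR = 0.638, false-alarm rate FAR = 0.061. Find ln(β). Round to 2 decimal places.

z(H) = 0.353
z(FA) = -1.546
ln β = −½·[z(H)² − z(FA)²] = −0.5 × (0.125 − 2.390) = 1.1325

ln β = 1.13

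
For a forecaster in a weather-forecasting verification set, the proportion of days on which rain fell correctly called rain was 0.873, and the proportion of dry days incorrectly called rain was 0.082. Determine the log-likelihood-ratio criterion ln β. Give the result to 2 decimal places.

ln β = 0.32

z(H) = 1.141
z(FA) = -1.392
ln β = −½·[z(H)² − z(FA)²] = −0.5 × (1.302 − 1.938) = 0.318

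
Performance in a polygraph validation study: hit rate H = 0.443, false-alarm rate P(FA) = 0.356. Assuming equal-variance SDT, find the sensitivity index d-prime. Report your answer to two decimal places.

z(H) = z(0.443) = -0.1434
z(FA) = z(0.356) = -0.3692
d' = z(H) − z(FA) = -0.1434 − (-0.3692) = 0.2258

d-prime = 0.23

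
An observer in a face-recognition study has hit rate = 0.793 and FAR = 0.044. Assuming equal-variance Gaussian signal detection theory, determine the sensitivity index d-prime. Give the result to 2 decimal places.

z(H) = z(0.793) = 0.8169
z(FA) = z(0.044) = -1.7060
d' = z(H) − z(FA) = 0.8169 − (-1.7060) = 2.5229

d-prime = 2.52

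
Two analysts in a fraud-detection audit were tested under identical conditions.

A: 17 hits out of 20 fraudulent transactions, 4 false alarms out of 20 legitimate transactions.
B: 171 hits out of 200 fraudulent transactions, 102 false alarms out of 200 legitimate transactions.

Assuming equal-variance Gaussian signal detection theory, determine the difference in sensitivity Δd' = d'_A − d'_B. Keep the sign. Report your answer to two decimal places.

A: z(0.8500) = 1.036, z(0.2000) = -0.842, d' = 1.878
B: z(0.8550) = 1.058, z(0.5100) = 0.025, d' = 1.033
Δd' = d'_A − d'_B = 1.878 − 1.033 = 0.845
A has the higher sensitivity.

Δd' = 0.85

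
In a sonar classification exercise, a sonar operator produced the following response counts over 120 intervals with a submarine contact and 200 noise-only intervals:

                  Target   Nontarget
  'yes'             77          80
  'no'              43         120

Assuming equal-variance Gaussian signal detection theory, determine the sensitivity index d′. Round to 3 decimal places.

d′ = 0.616

H = 77/120 = 0.6417
FA = 80/200 = 0.4000
Φ⁻¹(0.6417) = 0.3630, Φ⁻¹(0.4000) = -0.2533
d' = z(H) − z(FA) = 0.3630 − (-0.2533) = 0.6163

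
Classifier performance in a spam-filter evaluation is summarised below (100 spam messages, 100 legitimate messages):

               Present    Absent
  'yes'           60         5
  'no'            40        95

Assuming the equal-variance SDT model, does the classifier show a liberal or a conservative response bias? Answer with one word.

conservative

z(H) = 0.253, z(FA) = -1.645
c = −½·(z(H) + z(FA)) = 0.696
c > 0 → conservative criterion (biased toward responding “no”).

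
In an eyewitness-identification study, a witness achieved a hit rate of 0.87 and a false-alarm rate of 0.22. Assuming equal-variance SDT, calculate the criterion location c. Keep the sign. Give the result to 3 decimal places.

c = -0.177

Φ⁻¹(H) = Φ⁻¹(0.87) = 1.1264
Φ⁻¹(FA) = Φ⁻¹(0.22) = -0.7722
c = −½·[z(H) + z(FA)] = −0.5 × (1.1264 + (-0.7722)) = -0.1771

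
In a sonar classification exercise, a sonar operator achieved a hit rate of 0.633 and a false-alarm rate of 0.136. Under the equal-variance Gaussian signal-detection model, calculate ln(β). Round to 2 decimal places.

ln β = 0.55

z(H) = z(0.633) = 0.340
z(FA) = z(0.136) = -1.098
ln β = −½·[z(H)² − z(FA)²] = −0.5 × (0.116 − 1.206) = 0.545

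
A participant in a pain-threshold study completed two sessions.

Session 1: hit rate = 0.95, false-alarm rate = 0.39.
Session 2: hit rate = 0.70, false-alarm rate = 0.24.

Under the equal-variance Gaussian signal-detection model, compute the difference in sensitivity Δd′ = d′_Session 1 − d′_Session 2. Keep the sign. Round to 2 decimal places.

Δd′ = 0.69

Session 1: z(0.95) = 1.645, z(0.39) = -0.279, d' = 1.924
Session 2: z(0.70) = 0.524, z(0.24) = -0.706, d' = 1.230
Δd' = d'_Session 1 − d'_Session 2 = 1.924 − 1.230 = 0.694
Session 1 has the higher sensitivity.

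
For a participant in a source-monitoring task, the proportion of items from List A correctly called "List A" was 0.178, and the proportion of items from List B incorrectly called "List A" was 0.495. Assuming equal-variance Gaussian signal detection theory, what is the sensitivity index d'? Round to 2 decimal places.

z(H) = z(0.178) = -0.923
z(FA) = z(0.495) = -0.013
d' = z(H) − z(FA) = -0.923 − (-0.013) = -0.910

d' = -0.91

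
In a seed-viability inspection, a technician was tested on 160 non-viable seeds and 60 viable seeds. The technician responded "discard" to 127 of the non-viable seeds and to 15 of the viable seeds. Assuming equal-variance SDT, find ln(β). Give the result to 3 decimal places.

H = 127/160 = 0.7937
FA = 15/60 = 0.2500
Φ⁻¹(H) = 0.8193
Φ⁻¹(FA) = -0.6745
ln β = −½·[z(H)² − z(FA)²] = −0.5 × (0.6713 − 0.4550) = -0.10815

ln β = -0.108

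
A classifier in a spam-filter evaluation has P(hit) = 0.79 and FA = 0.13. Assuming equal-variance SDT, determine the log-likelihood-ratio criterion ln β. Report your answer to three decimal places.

ln β = 0.309

Φ⁻¹(H) = Φ⁻¹(0.79) = 0.8064
Φ⁻¹(FA) = Φ⁻¹(0.13) = -1.1264
ln β = −½·[z(H)² − z(FA)²] = −0.5 × (0.6503 − 1.2688) = 0.30925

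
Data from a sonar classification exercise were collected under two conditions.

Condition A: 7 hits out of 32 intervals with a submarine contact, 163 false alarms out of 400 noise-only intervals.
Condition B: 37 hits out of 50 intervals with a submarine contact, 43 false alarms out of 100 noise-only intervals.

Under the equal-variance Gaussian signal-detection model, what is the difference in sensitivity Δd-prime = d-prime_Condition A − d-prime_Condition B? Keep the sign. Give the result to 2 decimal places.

Condition A: z(0.2188) = -0.776, z(0.4075) = -0.234, d' = -0.542
Condition B: z(0.7400) = 0.643, z(0.4300) = -0.176, d' = 0.819
Δd' = d'_Condition A − d'_Condition B = -0.542 − 0.819 = -1.361
Condition B has the higher sensitivity.

Δd-prime = -1.36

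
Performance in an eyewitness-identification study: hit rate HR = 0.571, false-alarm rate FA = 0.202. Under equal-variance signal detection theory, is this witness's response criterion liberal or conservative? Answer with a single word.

conservative

z(H) = 0.179, z(FA) = -0.834
c = −½·(z(H) + z(FA)) = 0.3275
c > 0 → conservative criterion (biased toward responding “no”).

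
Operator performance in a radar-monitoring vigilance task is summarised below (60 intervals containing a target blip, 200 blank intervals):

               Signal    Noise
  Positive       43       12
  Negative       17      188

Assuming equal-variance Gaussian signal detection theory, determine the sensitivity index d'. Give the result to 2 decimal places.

d' = 2.13

H = 43/60 = 0.7167
FA = 12/200 = 0.0600
z(H) = 0.573
z(FA) = -1.555
d' = z(H) − z(FA) = 0.573 − (-1.555) = 2.128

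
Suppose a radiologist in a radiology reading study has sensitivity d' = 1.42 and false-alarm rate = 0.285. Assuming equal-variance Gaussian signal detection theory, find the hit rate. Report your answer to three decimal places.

hit rate = 0.803

z(false-alarm rate) = z(0.285) = -0.5681
z(H) = z(FA) + d' = -0.5681 + 1.42 = 0.8519
hit rate = Φ(0.8519) = 0.8029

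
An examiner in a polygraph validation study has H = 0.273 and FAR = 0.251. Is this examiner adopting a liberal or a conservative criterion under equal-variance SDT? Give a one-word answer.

z(H) = -0.604, z(FA) = -0.671
c = −½·(z(H) + z(FA)) = 0.6375
c > 0 → conservative criterion (biased toward responding “no”).

conservative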